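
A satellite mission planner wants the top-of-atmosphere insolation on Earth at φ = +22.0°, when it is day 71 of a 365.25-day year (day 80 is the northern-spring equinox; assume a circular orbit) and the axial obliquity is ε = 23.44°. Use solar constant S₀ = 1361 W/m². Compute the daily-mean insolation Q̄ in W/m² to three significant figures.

Q̄ ≈ 385 W/m²

Solar longitude: λ_s = 360° × (71 − 80)/365.25 = -8.871°, i.e. -8.871° + 360° = 351.129°.
sin δ = sin 23.44° × sin 351.129° = -0.06134, so δ = -3.517°.
cos H₀ = −tan(+22.0°) tan(-3.517°) = 0.0248, H₀ = 1.5460 rad.
Bracket: H₀ sin φ sin δ + cos φ cos δ sin H₀ = 1.5460×0.37461×-0.06134 + 0.92718×0.99812×0.99969 = -0.035525 + 0.925150 = 0.889625.
Q̄ = (S₀/π) × [bracket] = (1361/π) × 0.889625 = 385.4 W/m².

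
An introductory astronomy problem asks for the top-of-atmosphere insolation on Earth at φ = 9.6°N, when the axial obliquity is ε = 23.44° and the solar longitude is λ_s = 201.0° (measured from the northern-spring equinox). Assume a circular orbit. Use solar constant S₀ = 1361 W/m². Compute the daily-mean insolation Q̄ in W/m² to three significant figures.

Solar declination: sin δ = sin ε · sin λ_s = sin 23.44° × sin 201.0° = -0.14255, so δ = -8.196°.
cos H₀ = −tan(+9.6°) tan(-8.196°) = 0.0244, H₀ = 1.5464 rad.
Bracket: H₀ sin φ sin δ + cos φ cos δ sin H₀ = 1.5464×0.16677×-0.14255 + 0.98600×0.98979×0.99970 = -0.036763 + 0.975640 = 0.938877.
Q̄ = (S₀/π) × [bracket] = (1361/π) × 0.938877 = 406.7 W/m².

Q̄ ≈ 407 W/m²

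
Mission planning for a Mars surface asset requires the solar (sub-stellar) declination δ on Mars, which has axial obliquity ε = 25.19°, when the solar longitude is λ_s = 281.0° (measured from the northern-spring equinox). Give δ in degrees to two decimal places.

δ = -24.70°

sin δ = sin ε · sin λ_s = sin 25.19° × sin 281.0° = -0.417801.
δ = arcsin(-0.417801) = -24.70°.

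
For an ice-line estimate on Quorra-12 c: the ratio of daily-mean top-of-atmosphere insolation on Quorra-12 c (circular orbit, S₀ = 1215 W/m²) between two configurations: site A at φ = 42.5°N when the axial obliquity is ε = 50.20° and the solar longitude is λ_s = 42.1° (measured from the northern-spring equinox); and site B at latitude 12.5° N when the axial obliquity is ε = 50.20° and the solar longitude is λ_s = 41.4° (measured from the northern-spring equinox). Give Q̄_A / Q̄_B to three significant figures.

Q̄_A / Q̄_B ≈ 1.25

— Configuration A (φ=+42.5°):
Solar declination: sin δ = sin ε · sin λ_s = sin 50.20° × sin 42.1° = 0.51508, so δ = +31.003°.
cos H₀ = −tan(+42.5°) tan(+31.003°) = -0.5506, H₀ = 2.1539 rad.
Bracket: H₀ sin φ sin δ + cos φ cos δ sin H₀ = 2.1539×0.67559×0.51508 + 0.73728×0.85714×0.83474 = 0.749520 + 0.527516 = 1.277036.
Q̄ = (S₀/π) × [bracket] = (1215/π) × 1.277036 = 493.89 W/m².
— Configuration B (φ=+12.5°):
Solar declination: sin δ = sin ε · sin λ_s = sin 50.20° × sin 41.4° = 0.50808, so δ = +30.536°.
cos H₀ = −tan(+12.5°) tan(+30.536°) = -0.1308, H₀ = 1.7019 rad.
Bracket: H₀ sin φ sin δ + cos φ cos δ sin H₀ = 1.7019×0.21644×0.50808 + 0.97630×0.86131×0.99141 = 0.187156 + 0.833674 = 1.020830.
Q̄ = (S₀/π) × [bracket] = (1215/π) × 1.020830 = 394.80 W/m².
Ratio Q̄_A / Q̄_B = 493.89 / 394.80 = 1.251.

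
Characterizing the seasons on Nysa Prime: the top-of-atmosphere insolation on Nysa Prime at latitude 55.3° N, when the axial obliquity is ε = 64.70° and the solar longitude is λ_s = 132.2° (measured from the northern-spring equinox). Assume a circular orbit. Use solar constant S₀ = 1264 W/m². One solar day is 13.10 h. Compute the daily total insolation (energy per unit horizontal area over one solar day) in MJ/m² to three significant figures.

Solar declination: sin δ = sin ε · sin λ_s = sin 64.70° × sin 132.2° = 0.66975, so δ = +42.048°.
cos H₀ = −tan(+55.3°) tan(+42.048°) = -1.3025 ≤ −1 ⇒ polar day, H₀ = π.
Bracket: H₀ sin φ sin δ + cos φ cos δ sin H₀ = 3.1416×0.82214×0.66975 + 0.56928×0.74259×0.00000 = 1.729854 + 0.000000 = 1.729854.
Q̄ = (S₀/π) × [bracket] = (1264/π) × 1.729854 = 696.00 W/m².
Daily total = Q̄ × 13.10 h × 3600 s/h = 696.00 × 13.10 × 3600 / 10⁶ = 32.82 MJ/m².

32.8 MJ/m²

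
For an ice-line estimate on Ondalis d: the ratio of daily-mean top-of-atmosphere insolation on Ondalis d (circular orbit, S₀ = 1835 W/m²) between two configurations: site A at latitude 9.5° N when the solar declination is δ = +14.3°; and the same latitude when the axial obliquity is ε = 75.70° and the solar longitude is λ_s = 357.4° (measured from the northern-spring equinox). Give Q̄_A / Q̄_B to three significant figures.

Q̄_A / Q̄_B ≈ 1.05

— Configuration A (φ=+9.5°):
cos H₀ = −tan(+9.5°) tan(+14.300°) = -0.0427, H₀ = 1.6135 rad.
Bracket: H₀ sin φ sin δ + cos φ cos δ sin H₀ = 1.6135×0.16505×0.24700 + 0.98629×0.96902×0.99909 = 0.065778 + 0.954865 = 1.020643.
Q̄ = (S₀/π) × [bracket] = (1835/π) × 1.020643 = 596.16 W/m².
— Configuration B (φ=+9.5°):
Solar declination: sin δ = sin ε · sin λ_s = sin 75.70° × sin 357.4° = -0.04396, so δ = -2.519°.
cos H₀ = −tan(+9.5°) tan(-2.519°) = 0.0074, H₀ = 1.5634 rad.
Bracket: H₀ sin φ sin δ + cos φ cos δ sin H₀ = 1.5634×0.16505×-0.04396 + 0.98629×0.99903×0.99997 = -0.011343 + 0.985304 = 0.973961.
Q̄ = (S₀/π) × [bracket] = (1835/π) × 0.973961 = 568.89 W/m².
Ratio Q̄_A / Q̄_B = 596.16 / 568.89 = 1.048.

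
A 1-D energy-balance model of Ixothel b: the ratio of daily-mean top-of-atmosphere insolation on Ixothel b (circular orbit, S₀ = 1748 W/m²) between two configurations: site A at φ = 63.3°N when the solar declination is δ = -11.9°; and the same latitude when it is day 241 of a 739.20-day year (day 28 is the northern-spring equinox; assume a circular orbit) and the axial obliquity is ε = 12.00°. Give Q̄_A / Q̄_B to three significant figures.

— Configuration A (φ=+63.3°):
cos H₀ = −tan(+63.3°) tan(-11.900°) = 0.4190, H₀ = 1.1385 rad.
Bracket: H₀ sin φ sin δ + cos φ cos δ sin H₀ = 1.1385×0.89337×-0.20620 + 0.44932×0.97851×0.90799 = -0.209726 + 0.399211 = 0.189485.
Q̄ = (S₀/π) × [bracket] = (1748/π) × 0.189485 = 105.43 W/m².
— Configuration B (φ=+63.3°):
Solar longitude: λ_s = 360° × (241 − 28)/739.20 = 103.734°.
sin δ = sin 12.00° × sin 103.734° = 0.20197, so δ = +11.652°.
cos H₀ = −tan(+63.3°) tan(+11.652°) = -0.4100, H₀ = 1.9933 rad.
Bracket: H₀ sin φ sin δ + cos φ cos δ sin H₀ = 1.9933×0.89337×0.20197 + 0.44932×0.97939×0.91208 = 0.359659 + 0.401369 = 0.761028.
Q̄ = (S₀/π) × [bracket] = (1748/π) × 0.761028 = 423.44 W/m².
Ratio Q̄_A / Q̄_B = 105.43 / 423.44 = 0.2490.

Q̄_A / Q̄_B ≈ 0.249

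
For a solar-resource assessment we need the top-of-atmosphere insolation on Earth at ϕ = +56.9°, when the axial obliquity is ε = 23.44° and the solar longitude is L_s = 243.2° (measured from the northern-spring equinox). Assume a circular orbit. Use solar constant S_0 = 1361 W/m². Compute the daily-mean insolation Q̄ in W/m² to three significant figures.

Q̄ ≈ 57.5 W/m²

Solar declination: sin δ = sin ε · sin L_s = sin 23.44° × sin 243.2° = -0.35506, so δ = -20.797°.
cos h₀ = −tan(+56.9°) tan(-20.797°) = 0.5826, h₀ = 0.9488 rad.
Bracket: h₀ sin ϕ sin δ + cos ϕ cos δ sin h₀ = 0.9488×0.83772×-0.35506 + 0.54610×0.93484×0.81274 = -0.282212 + 0.414917 = 0.132705.
Q̄ = (S_0/π) × [bracket] = (1361/π) × 0.132705 = 57.49 W/m².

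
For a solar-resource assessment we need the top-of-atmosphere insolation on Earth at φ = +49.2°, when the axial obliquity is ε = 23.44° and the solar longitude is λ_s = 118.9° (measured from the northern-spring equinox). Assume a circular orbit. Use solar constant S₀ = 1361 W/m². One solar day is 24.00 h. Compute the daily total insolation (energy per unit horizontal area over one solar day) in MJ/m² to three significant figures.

Solar declination: sin δ = sin ε · sin λ_s = sin 23.44° × sin 118.9° = 0.34825, so δ = +20.380°.
cos H₀ = −tan(+49.2°) tan(+20.380°) = -0.4304, H₀ = 2.0157 rad.
Bracket: H₀ sin φ sin δ + cos φ cos δ sin H₀ = 2.0157×0.75700×0.34825 + 0.65342×0.93740×0.90264 = 0.531389 + 0.552881 = 1.084270.
Q̄ = (S₀/π) × [bracket] = (1361/π) × 1.084270 = 469.73 W/m².
Daily total = Q̄ × 24.00 h × 3600 s/h = 469.73 × 24.00 × 3600 / 10⁶ = 40.58 MJ/m².

40.6 MJ/m²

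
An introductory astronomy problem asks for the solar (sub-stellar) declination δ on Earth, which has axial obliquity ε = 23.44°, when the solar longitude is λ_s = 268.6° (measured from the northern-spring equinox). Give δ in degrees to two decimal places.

δ = -23.43°

sin δ = sin ε · sin λ_s = sin 23.44° × sin 268.6° = -0.397670.
δ = arcsin(-0.397670) = -23.43°.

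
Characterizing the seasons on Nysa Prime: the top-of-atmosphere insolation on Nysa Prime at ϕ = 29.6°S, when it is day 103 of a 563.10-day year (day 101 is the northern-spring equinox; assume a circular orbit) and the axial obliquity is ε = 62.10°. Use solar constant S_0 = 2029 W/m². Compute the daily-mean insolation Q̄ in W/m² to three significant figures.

Q̄ ≈ 552 W/m²

Solar longitude: L_s = 360° × (103 − 101)/563.10 = 1.279°.
sin δ = sin 62.10° × sin 1.279° = 0.01972, so δ = +1.130°.
cos h₀ = −tan(-29.6°) tan(+1.130°) = 0.0112, h₀ = 1.5596 rad.
Bracket: h₀ sin ϕ sin δ + cos ϕ cos δ sin h₀ = 1.5596×-0.49394×0.01972 + 0.86949×0.99981×0.99994 = -0.015191 + 0.869273 = 0.854082.
Q̄ = (S_0/π) × [bracket] = (2029/π) × 0.854082 = 551.6 W/m².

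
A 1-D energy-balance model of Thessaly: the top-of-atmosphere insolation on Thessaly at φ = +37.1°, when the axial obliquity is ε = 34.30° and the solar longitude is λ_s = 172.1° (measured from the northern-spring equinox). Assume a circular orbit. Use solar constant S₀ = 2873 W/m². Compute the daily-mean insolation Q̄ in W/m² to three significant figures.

Q̄ ≈ 796 W/m²

Solar declination: sin δ = sin ε · sin λ_s = sin 34.30° × sin 172.1° = 0.07745, so δ = +4.442°.
cos H₀ = −tan(+37.1°) tan(+4.442°) = -0.0588, H₀ = 1.6296 rad.
Bracket: H₀ sin φ sin δ + cos φ cos δ sin H₀ = 1.6296×0.60321×0.07745 + 0.79758×0.99700×0.99827 = 0.076133 + 0.793812 = 0.869945.
Q̄ = (S₀/π) × [bracket] = (2873/π) × 0.869945 = 795.6 W/m².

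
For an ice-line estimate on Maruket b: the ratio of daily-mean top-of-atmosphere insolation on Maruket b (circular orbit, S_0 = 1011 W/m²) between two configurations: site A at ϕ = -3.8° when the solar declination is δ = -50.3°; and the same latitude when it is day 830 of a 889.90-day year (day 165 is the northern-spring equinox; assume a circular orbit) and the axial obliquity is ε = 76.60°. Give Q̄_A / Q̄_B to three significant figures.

— Configuration A (ϕ=-3.8°):
cos h₀ = −tan(-3.8°) tan(-50.300°) = -0.0800, h₀ = 1.6509 rad.
Bracket: h₀ sin ϕ sin δ + cos ϕ cos δ sin h₀ = 1.6509×-0.06627×-0.76940 + 0.99780×0.63877×0.99679 = 0.084176 + 0.635319 = 0.719495.
Q̄ = (S_0/π) × [bracket] = (1011/π) × 0.719495 = 231.54 W/m².
— Configuration B (ϕ=-3.8°):
Solar longitude: L_s = 360° × (830 − 165)/889.90 = 269.019°.
sin δ = sin 76.60° × sin 269.019° = -0.97263, so δ = -76.565°.
cos h₀ = −tan(-3.8°) tan(-76.565°) = -0.2780, h₀ = 1.8526 rad.
Bracket: h₀ sin ϕ sin δ + cos ϕ cos δ sin h₀ = 1.8526×-0.06627×-0.97263 + 0.99780×0.23235×0.96057 = 0.119412 + 0.222697 = 0.342109.
Q̄ = (S_0/π) × [bracket] = (1011/π) × 0.342109 = 110.09 W/m².
Ratio Q̄_A / Q̄_B = 231.54 / 110.09 = 2.103.

Q̄_A / Q̄_B ≈ 2.10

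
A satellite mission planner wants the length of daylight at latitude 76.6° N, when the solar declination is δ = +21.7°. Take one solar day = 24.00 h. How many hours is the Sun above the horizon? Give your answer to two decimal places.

Sunrise equation: cos H₀ = −tan φ · tan δ = -1.6704 ≤ −1, so the Sun never sets (polar day) and H₀ = π.
Daylight = 2H₀/(2π) × 24.00 h = (3.1416/π) × 24.00 = 24.00 h.

24.00 h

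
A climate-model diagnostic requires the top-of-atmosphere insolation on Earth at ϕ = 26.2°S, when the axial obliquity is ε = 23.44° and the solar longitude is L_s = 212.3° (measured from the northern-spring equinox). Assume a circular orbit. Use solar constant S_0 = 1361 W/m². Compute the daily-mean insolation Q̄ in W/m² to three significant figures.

Solar declination: sin δ = sin ε · sin L_s = sin 23.44° × sin 212.3° = -0.21256, so δ = -12.272°.
cos h₀ = −tan(-26.2°) tan(-12.272°) = -0.1070, h₀ = 1.6780 rad.
Bracket: h₀ sin ϕ sin δ + cos ϕ cos δ sin h₀ = 1.6780×-0.44151×-0.21256 + 0.89726×0.97715×0.99425 = 0.157476 + 0.871716 = 1.029192.
Q̄ = (S_0/π) × [bracket] = (1361/π) × 1.029192 = 445.9 W/m².

Q̄ ≈ 446 W/m²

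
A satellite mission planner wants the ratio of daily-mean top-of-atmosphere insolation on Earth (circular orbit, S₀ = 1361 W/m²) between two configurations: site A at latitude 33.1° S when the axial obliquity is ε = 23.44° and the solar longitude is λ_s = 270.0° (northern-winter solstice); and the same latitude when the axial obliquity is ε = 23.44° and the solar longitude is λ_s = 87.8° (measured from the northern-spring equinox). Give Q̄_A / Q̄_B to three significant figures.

Q̄_A / Q̄_B ≈ 2.49

— Configuration A (φ=-33.1°):
Solar declination: sin δ = sin ε · sin λ_s = sin 23.44° × sin 270.0° = -0.39779, so δ = -23.440°.
cos H₀ = −tan(-33.1°) tan(-23.440°) = -0.2826, H₀ = 1.8573 rad.
Bracket: H₀ sin φ sin δ + cos φ cos δ sin H₀ = 1.8573×-0.54610×-0.39779 + 0.83772×0.91748×0.95923 = 0.403467 + 0.737256 = 1.140723.
Q̄ = (S₀/π) × [bracket] = (1361/π) × 1.140723 = 494.18 W/m².
— Configuration B (φ=-33.1°):
Solar declination: sin δ = sin ε · sin λ_s = sin 23.44° × sin 87.8° = 0.39750, so δ = +23.422°.
cos H₀ = −tan(-33.1°) tan(+23.422°) = 0.2824, H₀ = 1.2845 rad.
Bracket: H₀ sin φ sin δ + cos φ cos δ sin H₀ = 1.2845×-0.54610×0.39750 + 0.83772×0.91760×0.95930 = -0.278833 + 0.737406 = 0.458573.
Q̄ = (S₀/π) × [bracket] = (1361/π) × 0.458573 = 198.66 W/m².
Ratio Q̄_A / Q̄_B = 494.18 / 198.66 = 2.488.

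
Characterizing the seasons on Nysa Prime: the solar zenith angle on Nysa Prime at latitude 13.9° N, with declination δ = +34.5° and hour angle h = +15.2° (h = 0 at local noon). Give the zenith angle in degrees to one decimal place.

cos θ_z = sin φ sin δ + cos φ cos δ cos h = 0.136067 + 0.772006 = 0.908073.
θ_z = arccos(0.908073) = 24.8°.

θ_z = 24.8°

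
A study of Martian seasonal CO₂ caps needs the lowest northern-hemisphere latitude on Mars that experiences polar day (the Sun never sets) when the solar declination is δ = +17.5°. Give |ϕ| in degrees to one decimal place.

Polar day requires cos h₀ = −tan ϕ tan δ ≤ −1, i.e. tan ϕ tan δ ≥ 1.
The boundary is |tan ϕ| · |tan δ| = 1, so |ϕ| = 90° − |δ| = 90° − 17.5° = 72.5° in the northern hemisphere.

|ϕ| = 72.5°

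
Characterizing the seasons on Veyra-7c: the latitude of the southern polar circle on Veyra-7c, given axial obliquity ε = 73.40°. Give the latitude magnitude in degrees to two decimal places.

16.60°

The polar circle is the lowest latitude that experiences at least one full rotation of continuous darkness at the northern-summer solstice; it lies at |ϕ| = 90° − ε = 90° − 73.40° = 16.60°.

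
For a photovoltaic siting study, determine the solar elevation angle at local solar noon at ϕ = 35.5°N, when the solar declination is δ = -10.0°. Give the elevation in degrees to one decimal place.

At local noon the hour angle is zero, so the zenith angle equals |ϕ − δ| = |+35.5° − (-10.000°)| = 45.500°.
Elevation = 90° − 45.500° = 44.5°.

44.5°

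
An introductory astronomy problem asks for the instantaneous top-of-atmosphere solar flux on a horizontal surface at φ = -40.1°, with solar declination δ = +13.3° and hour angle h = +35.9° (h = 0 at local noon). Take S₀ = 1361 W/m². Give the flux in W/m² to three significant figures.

619 W/m²

cos θ_z = sin φ sin δ + cos φ cos δ cos h = -0.148180 + 0.602999 = 0.454819.
Flux = S₀ · cos θ_z = 1361 × 0.454819 = 619.0 W/m².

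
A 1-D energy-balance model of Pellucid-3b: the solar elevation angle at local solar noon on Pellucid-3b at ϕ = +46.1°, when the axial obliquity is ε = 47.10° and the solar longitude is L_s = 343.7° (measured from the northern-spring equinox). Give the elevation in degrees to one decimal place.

Solar declination: sin δ = sin ε · sin L_s = sin 47.10° × sin 343.7° = -0.20560, so δ = -11.865°.
At local noon the hour angle is zero, so the zenith angle equals |ϕ − δ| = |+46.1° − (-11.865°)| = 57.965°.
Elevation = 90° − 57.965° = 32.0°.

32.0°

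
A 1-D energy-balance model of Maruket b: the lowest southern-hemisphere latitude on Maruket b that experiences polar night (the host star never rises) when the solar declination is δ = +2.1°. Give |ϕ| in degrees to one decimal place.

|ϕ| = 87.9°

Polar night requires cos h₀ = −tan ϕ tan δ ≥ 1, i.e. tan ϕ tan δ ≤ −1.
The boundary is |tan ϕ| · |tan δ| = 1, so |ϕ| = 90° − |δ| = 90° − 2.1° = 87.9° in the southern hemisphere.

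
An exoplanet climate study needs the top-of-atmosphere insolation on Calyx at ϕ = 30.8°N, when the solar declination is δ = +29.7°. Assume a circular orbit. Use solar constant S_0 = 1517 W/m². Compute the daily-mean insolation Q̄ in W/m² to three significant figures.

Q̄ ≈ 574 W/m²

cos h₀ = −tan(+30.8°) tan(+29.700°) = -0.3400, h₀ = 1.9177 rad.
Bracket: h₀ sin ϕ sin δ + cos ϕ cos δ sin h₀ = 1.9177×0.51204×0.49546 + 0.85896×0.86863×0.94042 = 0.486512 + 0.701665 = 1.188177.
Q̄ = (S_0/π) × [bracket] = (1517/π) × 1.188177 = 573.7 W/m².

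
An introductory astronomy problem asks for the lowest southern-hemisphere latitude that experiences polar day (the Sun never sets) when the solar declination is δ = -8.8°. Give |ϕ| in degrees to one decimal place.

|ϕ| = 81.2°

Polar day requires cos h₀ = −tan ϕ tan δ ≤ −1, i.e. tan ϕ tan δ ≥ 1.
The boundary is |tan ϕ| · |tan δ| = 1, so |ϕ| = 90° − |δ| = 90° − 8.8° = 81.2° in the southern hemisphere.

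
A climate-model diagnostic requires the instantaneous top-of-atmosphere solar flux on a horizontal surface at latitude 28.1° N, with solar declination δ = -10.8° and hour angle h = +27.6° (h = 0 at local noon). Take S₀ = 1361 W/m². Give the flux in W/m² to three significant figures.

925 W/m²

cos θ_z = sin φ sin δ + cos φ cos δ cos h = -0.088259 + 0.767897 = 0.679638.
Flux = S₀ · cos θ_z = 1361 × 0.679638 = 925.0 W/m².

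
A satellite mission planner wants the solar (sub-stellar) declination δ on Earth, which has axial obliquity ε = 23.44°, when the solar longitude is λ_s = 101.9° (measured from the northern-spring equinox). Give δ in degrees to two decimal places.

δ = +22.91°

sin δ = sin ε · sin λ_s = sin 23.44° × sin 101.9° = 0.389240.
δ = arcsin(0.389240) = +22.91°.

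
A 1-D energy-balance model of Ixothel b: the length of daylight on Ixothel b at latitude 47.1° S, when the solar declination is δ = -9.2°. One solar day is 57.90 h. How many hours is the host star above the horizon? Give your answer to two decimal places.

cos h₀ = −tan ϕ · tan δ = −tan(-47.1°) × tan(-9.200°) = -0.1743, so h₀ = 1.7460 rad = 100.04°.
Daylight = 2h₀/(2π) × 57.90 h = (1.7460/π) × 57.90 = 32.18 h.

32.18 h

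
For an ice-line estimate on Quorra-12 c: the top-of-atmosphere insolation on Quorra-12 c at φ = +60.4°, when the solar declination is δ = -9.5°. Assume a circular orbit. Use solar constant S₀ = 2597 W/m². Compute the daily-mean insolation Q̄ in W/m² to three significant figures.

cos H₀ = −tan(+60.4°) tan(-9.500°) = 0.2946, H₀ = 1.2718 rad.
Bracket: H₀ sin φ sin δ + cos φ cos δ sin H₀ = 1.2718×0.86949×-0.16505 + 0.49394×0.98629×0.95563 = -0.182515 + 0.465552 = 0.283037.
Q̄ = (S₀/π) × [bracket] = (2597/π) × 0.283037 = 234.0 W/m².

Q̄ ≈ 234 W/m²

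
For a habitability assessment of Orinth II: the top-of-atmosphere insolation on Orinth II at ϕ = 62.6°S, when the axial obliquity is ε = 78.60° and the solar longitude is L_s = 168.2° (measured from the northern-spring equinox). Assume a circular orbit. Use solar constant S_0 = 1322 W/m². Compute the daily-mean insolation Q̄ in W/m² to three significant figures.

Solar declination: sin δ = sin ε · sin L_s = sin 78.60° × sin 168.2° = 0.20046, so δ = +11.564°.
cos h₀ = −tan(-62.6°) tan(+11.564°) = 0.3947, h₀ = 1.1650 rad.
Bracket: h₀ sin ϕ sin δ + cos ϕ cos δ sin h₀ = 1.1650×-0.88782×0.20046 + 0.46020×0.97970×0.91879 = -0.207338 + 0.414244 = 0.206906.
Q̄ = (S_0/π) × [bracket] = (1322/π) × 0.206906 = 87.07 W/m².

Q̄ ≈ 87.1 W/m²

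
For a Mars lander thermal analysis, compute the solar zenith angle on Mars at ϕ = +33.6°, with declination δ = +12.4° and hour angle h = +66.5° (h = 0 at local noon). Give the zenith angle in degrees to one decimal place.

cos θ_z = sin ϕ sin δ + cos ϕ cos δ cos h = 0.118833 + 0.324379 = 0.443212.
θ_z = arccos(0.443212) = 63.7°.

θ_z = 63.7°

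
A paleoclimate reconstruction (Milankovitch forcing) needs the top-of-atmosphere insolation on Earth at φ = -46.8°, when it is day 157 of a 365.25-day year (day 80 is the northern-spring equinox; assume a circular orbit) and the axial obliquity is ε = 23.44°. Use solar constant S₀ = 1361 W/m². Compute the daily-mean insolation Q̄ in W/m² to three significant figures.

Solar longitude: λ_s = 360° × (157 − 80)/365.25 = 75.893°.
sin δ = sin 23.44° × sin 75.893° = 0.38579, so δ = +22.693°.
cos H₀ = −tan(-46.8°) tan(+22.693°) = 0.4453, H₀ = 1.1093 rad.
Bracket: H₀ sin φ sin δ + cos φ cos δ sin H₀ = 1.1093×-0.72897×0.38579 + 0.68455×0.92259×0.89538 = -0.311968 + 0.565485 = 0.253517.
Q̄ = (S₀/π) × [bracket] = (1361/π) × 0.253517 = 109.8 W/m².

Q̄ ≈ 110 W/m²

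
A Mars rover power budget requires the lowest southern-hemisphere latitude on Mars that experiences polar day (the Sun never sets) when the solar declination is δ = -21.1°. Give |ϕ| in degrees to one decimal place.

|ϕ| = 68.9°

Polar day requires cos h₀ = −tan ϕ tan δ ≤ −1, i.e. tan ϕ tan δ ≥ 1.
The boundary is |tan ϕ| · |tan δ| = 1, so |ϕ| = 90° − |δ| = 90° − 21.1° = 68.9° in the southern hemisphere.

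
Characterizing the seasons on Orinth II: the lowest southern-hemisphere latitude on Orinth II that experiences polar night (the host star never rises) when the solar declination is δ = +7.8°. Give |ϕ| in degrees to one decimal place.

Polar night requires cos h₀ = −tan ϕ tan δ ≥ 1, i.e. tan ϕ tan δ ≤ −1.
The boundary is |tan ϕ| · |tan δ| = 1, so |ϕ| = 90° − |δ| = 90° − 7.8° = 82.2° in the southern hemisphere.

|ϕ| = 82.2°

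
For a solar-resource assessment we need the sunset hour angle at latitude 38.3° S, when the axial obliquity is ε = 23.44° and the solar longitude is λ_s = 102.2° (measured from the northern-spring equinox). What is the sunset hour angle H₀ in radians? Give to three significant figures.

Solar declination: sin δ = sin ε · sin λ_s = sin 23.44° × sin 102.2° = 0.38880, so δ = +22.880°.
cos H₀ = −tan φ · tan δ = −tan(-38.3°) × tan(+22.880°) = 0.3333, so H₀ = 1.2310 rad = 70.53°.

H₀ = 1.23 rad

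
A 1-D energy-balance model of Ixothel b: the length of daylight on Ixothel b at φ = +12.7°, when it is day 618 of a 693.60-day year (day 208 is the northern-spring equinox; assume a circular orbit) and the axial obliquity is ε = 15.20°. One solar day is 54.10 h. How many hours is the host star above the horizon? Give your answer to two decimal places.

26.49 h

Solar longitude: λ_s = 360° × (618 − 208)/693.60 = 212.803°.
sin δ = sin 15.20° × sin 212.803° = -0.14204, so δ = -8.166°.
cos H₀ = −tan φ · tan δ = −tan(+12.7°) × tan(-8.166°) = 0.0323, so H₀ = 1.5385 rad = 88.15°.
Daylight = 2H₀/(2π) × 54.10 h = (1.5385/π) × 54.10 = 26.49 h.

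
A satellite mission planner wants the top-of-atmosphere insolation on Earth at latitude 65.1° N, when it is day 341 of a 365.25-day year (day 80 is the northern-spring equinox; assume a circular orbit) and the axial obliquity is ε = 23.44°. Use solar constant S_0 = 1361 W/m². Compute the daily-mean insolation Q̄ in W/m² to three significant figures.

Q̄ ≈ 4.53 W/m²

Solar longitude: L_s = 360° × (341 − 80)/365.25 = 257.248°.
sin δ = sin 23.44° × sin 257.248° = -0.38798, so δ = -22.829°.
cos h₀ = −tan(+65.1°) tan(-22.829°) = 0.9069, h₀ = 0.4350 rad.
Bracket: h₀ sin ϕ sin δ + cos ϕ cos δ sin h₀ = 0.4350×0.90704×-0.38798 + 0.42104×0.92167×0.42143 = -0.153082 + 0.163540 = 0.010458.
Q̄ = (S_0/π) × [bracket] = (1361/π) × 0.010458 = 4.531 W/m².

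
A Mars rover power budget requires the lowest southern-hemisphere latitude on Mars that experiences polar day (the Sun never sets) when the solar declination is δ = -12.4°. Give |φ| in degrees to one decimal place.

Polar day requires cos H₀ = −tan φ tan δ ≤ −1, i.e. tan φ tan δ ≥ 1.
The boundary is |tan φ| · |tan δ| = 1, so |φ| = 90° − |δ| = 90° − 12.4° = 77.6° in the southern hemisphere.

|φ| = 77.6°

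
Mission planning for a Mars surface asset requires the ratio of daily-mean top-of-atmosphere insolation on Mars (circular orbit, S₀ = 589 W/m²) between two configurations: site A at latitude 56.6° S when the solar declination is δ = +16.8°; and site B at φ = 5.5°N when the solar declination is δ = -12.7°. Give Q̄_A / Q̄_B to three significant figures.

Q̄_A / Q̄_B ≈ 0.218

— Configuration A (φ=-56.6°):
cos H₀ = −tan(-56.6°) tan(+16.800°) = 0.4579, H₀ = 1.0952 rad.
Bracket: H₀ sin φ sin δ + cos φ cos δ sin H₀ = 1.0952×-0.83485×0.28903 + 0.55048×0.95732×0.88901 = -0.264268 + 0.468495 = 0.204227.
Q̄ = (S₀/π) × [bracket] = (589/π) × 0.204227 = 38.289 W/m².
— Configuration B (φ=+5.5°):
cos H₀ = −tan(+5.5°) tan(-12.700°) = 0.0217, H₀ = 1.5491 rad.
Bracket: H₀ sin φ sin δ + cos φ cos δ sin H₀ = 1.5491×0.09585×-0.21985 + 0.99540×0.97553×0.99976 = -0.032644 + 0.970810 = 0.938166.
Q̄ = (S₀/π) × [bracket] = (589/π) × 0.938166 = 175.89 W/m².
Ratio Q̄_A / Q̄_B = 38.289 / 175.89 = 0.2177.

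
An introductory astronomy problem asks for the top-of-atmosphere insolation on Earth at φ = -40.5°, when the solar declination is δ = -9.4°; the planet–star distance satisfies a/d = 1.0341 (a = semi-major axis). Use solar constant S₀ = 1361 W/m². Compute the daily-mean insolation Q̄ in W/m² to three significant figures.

cos H₀ = −tan(-40.5°) tan(-9.400°) = -0.1414, H₀ = 1.7127 rad.
Bracket: H₀ sin φ sin δ + cos φ cos δ sin H₀ = 1.7127×-0.64945×-0.16333 + 0.76041×0.98657×0.98995 = 0.181674 + 0.742658 = 0.924332.
Inverse-square distance factor (a/d)² = 1.0341² = 1.069363.
Q̄ = (S₀/π) × 1.069363 × [bracket] = (1361/π) × 1.069363 × 0.924332 = 428.2 W/m².

Q̄ ≈ 428 W/m²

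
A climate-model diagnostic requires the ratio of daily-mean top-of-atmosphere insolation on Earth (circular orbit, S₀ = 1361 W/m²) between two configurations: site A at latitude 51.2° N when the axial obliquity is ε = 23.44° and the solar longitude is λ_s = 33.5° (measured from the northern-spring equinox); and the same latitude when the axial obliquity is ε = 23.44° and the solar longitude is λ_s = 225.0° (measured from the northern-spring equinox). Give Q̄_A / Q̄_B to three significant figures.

— Configuration A (φ=+51.2°):
Solar declination: sin δ = sin ε · sin λ_s = sin 23.44° × sin 33.5° = 0.21955, so δ = +12.683°.
cos H₀ = −tan(+51.2°) tan(+12.683°) = -0.2799, H₀ = 1.8545 rad.
Bracket: H₀ sin φ sin δ + cos φ cos δ sin H₀ = 1.8545×0.77934×0.21955 + 0.62660×0.97560×0.96003 = 0.317313 + 0.586877 = 0.904190.
Q̄ = (S₀/π) × [bracket] = (1361/π) × 0.904190 = 391.71 W/m².
— Configuration B (φ=+51.2°):
Solar declination: sin δ = sin ε · sin λ_s = sin 23.44° × sin 225.0° = -0.28128, so δ = -16.337°.
cos H₀ = −tan(+51.2°) tan(-16.337°) = 0.3646, H₀ = 1.1976 rad.
Bracket: H₀ sin φ sin δ + cos φ cos δ sin H₀ = 1.1976×0.77934×-0.28128 + 0.62660×0.95963×0.93118 = -0.262529 + 0.559922 = 0.297393.
Q̄ = (S₀/π) × [bracket] = (1361/π) × 0.297393 = 128.84 W/m².
Ratio Q̄_A / Q̄_B = 391.71 / 128.84 = 3.040.

Q̄_A / Q̄_B ≈ 3.04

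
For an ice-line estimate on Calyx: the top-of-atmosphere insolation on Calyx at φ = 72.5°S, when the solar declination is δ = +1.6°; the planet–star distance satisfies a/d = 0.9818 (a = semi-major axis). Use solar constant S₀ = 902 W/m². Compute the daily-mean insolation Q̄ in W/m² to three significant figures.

Q̄ ≈ 71.9 W/m²

cos H₀ = −tan(-72.5°) tan(+1.600°) = 0.0886, H₀ = 1.4821 rad.
Bracket: H₀ sin φ sin δ + cos φ cos δ sin H₀ = 1.4821×-0.95372×0.02792 + 0.30071×0.99961×0.99607 = -0.039465 + 0.299411 = 0.259946.
Inverse-square distance factor (a/d)² = 0.9818² = 0.963931.
Q̄ = (S₀/π) × 0.963931 × [bracket] = (902/π) × 0.963931 × 0.259946 = 71.94 W/m².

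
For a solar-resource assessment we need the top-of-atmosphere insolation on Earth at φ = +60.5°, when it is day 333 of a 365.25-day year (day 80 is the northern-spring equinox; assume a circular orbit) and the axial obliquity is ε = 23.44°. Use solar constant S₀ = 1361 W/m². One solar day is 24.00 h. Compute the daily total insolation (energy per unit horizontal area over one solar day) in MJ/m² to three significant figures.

Solar longitude: λ_s = 360° × (333 − 80)/365.25 = 249.363°.
sin δ = sin 23.44° × sin 249.363° = -0.37226, so δ = -21.855°.
cos H₀ = −tan(+60.5°) tan(-21.855°) = 0.7089, H₀ = 0.7828 rad.
Bracket: H₀ sin φ sin δ + cos φ cos δ sin H₀ = 0.7828×0.87036×-0.37226 + 0.49242×0.92813×0.70528 = -0.253627 + 0.322334 = 0.068707.
Q̄ = (S₀/π) × [bracket] = (1361/π) × 0.068707 = 29.765 W/m².
Daily total = Q̄ × 24.00 h × 3600 s/h = 29.765 × 24.00 × 3600 / 10⁶ = 2.572 MJ/m².

2.57 MJ/m²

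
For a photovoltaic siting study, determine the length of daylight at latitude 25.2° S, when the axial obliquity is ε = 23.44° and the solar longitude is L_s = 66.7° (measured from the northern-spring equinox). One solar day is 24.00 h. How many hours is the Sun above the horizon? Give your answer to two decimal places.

Solar declination: sin δ = sin ε · sin L_s = sin 23.44° × sin 66.7° = 0.36535, so δ = +21.429°.
cos h₀ = −tan ϕ · tan δ = −tan(-25.2°) × tan(+21.429°) = 0.1847, so h₀ = 1.3850 rad = 79.36°.
Daylight = 2h₀/(2π) × 24.00 h = (1.3850/π) × 24.00 = 10.58 h.

10.58 h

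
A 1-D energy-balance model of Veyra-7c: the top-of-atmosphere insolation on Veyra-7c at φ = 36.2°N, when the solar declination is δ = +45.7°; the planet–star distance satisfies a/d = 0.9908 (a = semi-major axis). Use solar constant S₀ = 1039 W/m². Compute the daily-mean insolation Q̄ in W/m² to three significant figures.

cos H₀ = −tan(+36.2°) tan(+45.700°) = -0.7500, H₀ = 2.4189 rad.
Bracket: H₀ sin φ sin δ + cos φ cos δ sin H₀ = 2.4189×0.59061×0.71569 + 0.80696×0.69842×0.66144 = 1.022454 + 0.372786 = 1.395240.
Inverse-square distance factor (a/d)² = 0.9908² = 0.981685.
Q̄ = (S₀/π) × 0.981685 × [bracket] = (1039/π) × 0.981685 × 1.395240 = 453.0 W/m².

Q̄ ≈ 453 W/m²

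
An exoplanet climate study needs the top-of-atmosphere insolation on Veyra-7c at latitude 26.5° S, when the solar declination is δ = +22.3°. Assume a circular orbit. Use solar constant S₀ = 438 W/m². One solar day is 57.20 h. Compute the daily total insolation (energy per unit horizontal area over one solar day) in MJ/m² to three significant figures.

16.6 MJ/m²

cos H₀ = −tan(-26.5°) tan(+22.300°) = 0.2045, H₀ = 1.3649 rad.
Bracket: H₀ sin φ sin δ + cos φ cos δ sin H₀ = 1.3649×-0.44620×0.37946 + 0.89493×0.92521×0.97887 = -0.231098 + 0.810503 = 0.579405.
Q̄ = (S₀/π) × [bracket] = (438/π) × 0.579405 = 80.780 W/m².
Daily total = Q̄ × 57.20 h × 3600 s/h = 80.780 × 57.20 × 3600 / 10⁶ = 16.63 MJ/m².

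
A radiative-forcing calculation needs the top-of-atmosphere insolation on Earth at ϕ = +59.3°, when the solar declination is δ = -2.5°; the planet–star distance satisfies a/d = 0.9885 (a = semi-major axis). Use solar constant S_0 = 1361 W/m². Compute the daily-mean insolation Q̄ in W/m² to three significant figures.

Q̄ ≈ 192 W/m²

cos h₀ = −tan(+59.3°) tan(-2.500°) = 0.0735, h₀ = 1.4972 rad.
Bracket: h₀ sin ϕ sin δ + cos ϕ cos δ sin h₀ = 1.4972×0.85985×-0.04362 + 0.51054×0.99905×0.99729 = -0.056155 + 0.508673 = 0.452518.
Inverse-square distance factor (a/d)² = 0.9885² = 0.977132.
Q̄ = (S_0/π) × 0.977132 × [bracket] = (1361/π) × 0.977132 × 0.452518 = 191.6 W/m².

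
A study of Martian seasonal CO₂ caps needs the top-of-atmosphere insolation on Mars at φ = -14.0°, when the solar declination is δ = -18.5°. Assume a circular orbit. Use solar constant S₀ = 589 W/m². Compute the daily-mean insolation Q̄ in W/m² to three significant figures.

cos H₀ = −tan(-14.0°) tan(-18.500°) = -0.0834, H₀ = 1.6543 rad.
Bracket: H₀ sin φ sin δ + cos φ cos δ sin H₀ = 1.6543×-0.24192×-0.31730 + 0.97030×0.94832×0.99651 = 0.126986 + 0.916944 = 1.043930.
Q̄ = (S₀/π) × [bracket] = (589/π) × 1.043930 = 195.7 W/m².

Q̄ ≈ 196 W/m²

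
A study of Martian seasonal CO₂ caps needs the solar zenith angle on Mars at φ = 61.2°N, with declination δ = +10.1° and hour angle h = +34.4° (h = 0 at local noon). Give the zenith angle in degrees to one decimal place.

cos θ_z = sin φ sin δ + cos φ cos δ cos h = 0.153675 + 0.391341 = 0.545016.
θ_z = arccos(0.545016) = 57.0°.

θ_z = 57.0°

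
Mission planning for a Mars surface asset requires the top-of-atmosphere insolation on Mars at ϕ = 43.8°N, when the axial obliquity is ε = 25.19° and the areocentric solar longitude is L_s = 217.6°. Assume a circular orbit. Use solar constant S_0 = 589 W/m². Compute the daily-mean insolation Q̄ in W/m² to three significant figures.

sin δ = sin 25.19° × sin 217.6° = -0.25969, so δ = -15.052°.
cos h₀ = −tan(+43.8°) tan(-15.052°) = 0.2579, h₀ = 1.3100 rad.
Bracket: h₀ sin ϕ sin δ + cos ϕ cos δ sin h₀ = 1.3100×0.69214×-0.25969 + 0.72176×0.96569×0.96618 = -0.235462 + 0.673424 = 0.437962.
Q̄ = (S_0/π) × [bracket] = (589/π) × 0.437962 = 82.11 W/m².

Q̄ ≈ 82.1 W/m²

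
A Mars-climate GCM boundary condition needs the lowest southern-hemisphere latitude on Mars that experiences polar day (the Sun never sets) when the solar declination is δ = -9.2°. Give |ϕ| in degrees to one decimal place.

Polar day requires cos h₀ = −tan ϕ tan δ ≤ −1, i.e. tan ϕ tan δ ≥ 1.
The boundary is |tan ϕ| · |tan δ| = 1, so |ϕ| = 90° − |δ| = 90° − 9.2° = 80.8° in the southern hemisphere.

|ϕ| = 80.8°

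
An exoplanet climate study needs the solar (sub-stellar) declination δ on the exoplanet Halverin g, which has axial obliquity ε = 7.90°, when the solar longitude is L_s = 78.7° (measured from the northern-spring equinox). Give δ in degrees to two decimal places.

δ = +7.75°

sin δ = sin ε · sin L_s = sin 7.90° × sin 78.7° = 0.134780.
δ = arcsin(0.134780) = +7.75°.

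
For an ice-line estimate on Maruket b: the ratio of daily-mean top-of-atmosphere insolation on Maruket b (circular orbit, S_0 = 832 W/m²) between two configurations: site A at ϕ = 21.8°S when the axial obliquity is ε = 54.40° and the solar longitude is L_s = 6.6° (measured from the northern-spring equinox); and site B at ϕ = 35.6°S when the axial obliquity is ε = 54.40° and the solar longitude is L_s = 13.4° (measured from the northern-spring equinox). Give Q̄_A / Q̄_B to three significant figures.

Q̄_A / Q̄_B ≈ 1.37

— Configuration A (ϕ=-21.8°):
Solar declination: sin δ = sin ε · sin L_s = sin 54.40° × sin 6.6° = 0.09346, so δ = +5.362°.
cos h₀ = −tan(-21.8°) tan(+5.362°) = 0.0375, h₀ = 1.5332 rad.
Bracket: h₀ sin ϕ sin δ + cos ϕ cos δ sin h₀ = 1.5332×-0.37137×0.09346 + 0.92849×0.99562×0.99929 = -0.053215 + 0.923767 = 0.870552.
Q̄ = (S_0/π) × [bracket] = (832/π) × 0.870552 = 230.55 W/m².
— Configuration B (ϕ=-35.6°):
Solar declination: sin δ = sin ε · sin L_s = sin 54.40° × sin 13.4° = 0.18843, so δ = +10.861°.
cos h₀ = −tan(-35.6°) tan(+10.861°) = 0.1374, h₀ = 1.4330 rad.
Bracket: h₀ sin ϕ sin δ + cos ϕ cos δ sin h₀ = 1.4330×-0.58212×0.18843 + 0.81310×0.98209×0.99052 = -0.157184 + 0.790967 = 0.633783.
Q̄ = (S_0/π) × [bracket] = (832/π) × 0.633783 = 167.85 W/m².
Ratio Q̄_A / Q̄_B = 230.55 / 167.85 = 1.374.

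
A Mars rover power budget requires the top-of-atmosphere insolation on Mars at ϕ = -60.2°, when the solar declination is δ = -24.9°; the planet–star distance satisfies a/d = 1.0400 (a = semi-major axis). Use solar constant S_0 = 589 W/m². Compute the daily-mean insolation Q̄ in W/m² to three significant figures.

Q̄ ≈ 240 W/m²

cos h₀ = −tan(-60.2°) tan(-24.900°) = -0.8105, h₀ = 2.5158 rad.
Bracket: h₀ sin ϕ sin δ + cos ϕ cos δ sin h₀ = 2.5158×-0.86777×-0.42104 + 0.49697×0.90704×0.58572 = 0.919187 + 0.264026 = 1.183213.
Inverse-square distance factor (a/d)² = 1.0400² = 1.081600.
Q̄ = (S_0/π) × 1.081600 × [bracket] = (589/π) × 1.081600 × 1.183213 = 239.9 W/m².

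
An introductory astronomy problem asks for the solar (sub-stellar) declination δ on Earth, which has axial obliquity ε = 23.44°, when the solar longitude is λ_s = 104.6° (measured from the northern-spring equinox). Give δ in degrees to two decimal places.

sin δ = sin ε · sin λ_s = sin 23.44° × sin 104.6° = 0.384944.
δ = arcsin(0.384944) = +22.64°.

δ = +22.64°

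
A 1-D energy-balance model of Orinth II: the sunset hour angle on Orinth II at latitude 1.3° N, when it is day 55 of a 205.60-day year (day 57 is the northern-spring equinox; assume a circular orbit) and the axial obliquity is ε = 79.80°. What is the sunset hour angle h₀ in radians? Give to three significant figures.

Solar longitude: L_s = 360° × (55 − 57)/205.60 = -3.502°, i.e. -3.502° + 360° = 356.498°.
sin δ = sin 79.80° × sin 356.498° = -0.06012, so δ = -3.447°.
cos h₀ = −tan ϕ · tan δ = −tan(+1.3°) × tan(-3.447°) = 0.0014, so h₀ = 1.5694 rad = 89.92°.

h₀ = 1.57 rad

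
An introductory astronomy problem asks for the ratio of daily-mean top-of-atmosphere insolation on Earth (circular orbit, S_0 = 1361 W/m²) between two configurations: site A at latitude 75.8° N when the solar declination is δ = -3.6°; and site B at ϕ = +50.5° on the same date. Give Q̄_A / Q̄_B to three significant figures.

Q̄_A / Q̄_B ≈ 0.280

— Configuration A (ϕ=+75.8°):
cos h₀ = −tan(+75.8°) tan(-3.600°) = 0.2486, h₀ = 1.3195 rad.
Bracket: h₀ sin ϕ sin δ + cos ϕ cos δ sin h₀ = 1.3195×0.96945×-0.06279 + 0.24531×0.99803×0.96860 = -0.080320 + 0.237139 = 0.156819.
Q̄ = (S_0/π) × [bracket] = (1361/π) × 0.156819 = 67.937 W/m².
— Configuration B (ϕ=+50.5°):
cos h₀ = −tan(+50.5°) tan(-3.600°) = 0.0763, h₀ = 1.4944 rad.
Bracket: h₀ sin ϕ sin δ + cos ϕ cos δ sin h₀ = 1.4944×0.77162×-0.06279 + 0.63608×0.99803×0.99708 = -0.072404 + 0.632973 = 0.560569.
Q̄ = (S_0/π) × [bracket] = (1361/π) × 0.560569 = 242.85 W/m².
Ratio Q̄_A / Q̄_B = 67.937 / 242.85 = 0.2797.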